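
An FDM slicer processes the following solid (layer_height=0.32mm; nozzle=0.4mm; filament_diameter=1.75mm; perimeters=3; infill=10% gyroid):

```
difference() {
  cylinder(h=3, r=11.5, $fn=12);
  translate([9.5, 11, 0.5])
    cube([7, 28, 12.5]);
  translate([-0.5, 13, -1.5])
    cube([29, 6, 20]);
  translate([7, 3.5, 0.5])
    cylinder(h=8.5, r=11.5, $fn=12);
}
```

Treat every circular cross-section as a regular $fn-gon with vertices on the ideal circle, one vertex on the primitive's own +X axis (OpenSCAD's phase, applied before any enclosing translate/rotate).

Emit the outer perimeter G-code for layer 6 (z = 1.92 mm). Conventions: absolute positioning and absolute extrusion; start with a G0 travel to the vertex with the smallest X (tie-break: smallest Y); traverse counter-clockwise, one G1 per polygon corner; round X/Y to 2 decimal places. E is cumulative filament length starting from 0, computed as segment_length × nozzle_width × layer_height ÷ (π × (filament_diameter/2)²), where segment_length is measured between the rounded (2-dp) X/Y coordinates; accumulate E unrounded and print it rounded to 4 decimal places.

G0 X-11.50 Y0.00 Z1.92
G1 X-9.96 Y-5.75 E0.3168
G1 X-5.75 Y-9.96 E0.6336
G1 X0.00 Y-11.50 E0.9504
G1 X5.75 Y-9.96 E1.2672
G1 X7.97 Y-7.74 E1.4342
G1 X7.00 Y-8.00 E1.4877
G1 X1.25 Y-6.46 E1.8045
G1 X-2.96 Y-2.25 E2.1213
G1 X-4.50 Y3.50 E2.4381
G1 X-2.96 Y9.25 E2.7549
G1 X-0.97 Y11.24 E2.9046
G1 X-5.75 Y9.96 E3.1680
G1 X-9.96 Y5.75 E3.4848
G1 X-11.50 Y0.00 E3.8016

At z = 1.92 mm: the r=11.5 cylinder gives a regular 12-gon of circumradius 11.5 (constant along its height); the cube at (9.5, 11) (footprint 7×28) is included at this height; the cube at (-0.5, 13) (footprint 29×6) is included at this height; the r=11.5 cylinder at (7, 3.5) contributes a regular 12-gon of circumradius 11.5; Subtracting the remaining from the first: starting from the r=11.5 cylinder, the 7×28 cube at (9.5, 11) misses the remaining region (no effect); the 29×6 cube at (-0.5, 13) misses the remaining region (no effect); the r=11.5 cylinder at (7, 3.5) partially overlaps it — only the 224.84 mm² overlap (of its 396.75 mm²) is removed, clipping the outline — 1 connected region. The outline is a single polygon with 14 vertices. Extrusion per mm of travel: 0.4 × 0.32 / (π × 0.875²) = 0.053216. Accumulating E over each segment gives final E = 3.8016.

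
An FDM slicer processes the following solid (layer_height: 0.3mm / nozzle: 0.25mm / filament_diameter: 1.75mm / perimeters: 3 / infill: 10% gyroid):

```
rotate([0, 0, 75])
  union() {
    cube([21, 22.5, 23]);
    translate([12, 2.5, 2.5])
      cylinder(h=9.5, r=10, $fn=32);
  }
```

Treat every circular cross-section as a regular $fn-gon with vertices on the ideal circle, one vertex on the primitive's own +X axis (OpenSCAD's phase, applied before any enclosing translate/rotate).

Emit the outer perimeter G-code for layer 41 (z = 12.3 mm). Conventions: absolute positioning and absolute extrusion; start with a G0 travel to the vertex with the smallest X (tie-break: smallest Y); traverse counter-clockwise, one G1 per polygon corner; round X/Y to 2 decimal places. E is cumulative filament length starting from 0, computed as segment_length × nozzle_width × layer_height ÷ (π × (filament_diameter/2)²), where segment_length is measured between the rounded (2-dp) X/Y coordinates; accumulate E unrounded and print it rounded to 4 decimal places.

At z = 12.3 mm: the cube is present — its section is the full 21×22.5 rectangle; the cylinder at (12, 2.5) is not intersected at this z (z outside [2.5, 12]); Combining (union): only the 21×22.5 cube is present, so the union is just that shape — 1 connected region; (whole slice rotated 75° about Z — lengths, areas and connectivity unchanged). The outline is a single polygon with 4 vertices. Extrusion per mm of travel: 0.25 × 0.3 / (π × 0.875²) = 0.031181. Accumulating E over each segment gives final E = 2.7129.

G0 X-21.73 Y5.82 Z12.30
G1 X0.00 Y0.00 E0.7015
G1 X5.44 Y20.28 E1.3562
G1 X-16.30 Y26.11 E2.0580
G1 X-21.73 Y5.82 E2.7129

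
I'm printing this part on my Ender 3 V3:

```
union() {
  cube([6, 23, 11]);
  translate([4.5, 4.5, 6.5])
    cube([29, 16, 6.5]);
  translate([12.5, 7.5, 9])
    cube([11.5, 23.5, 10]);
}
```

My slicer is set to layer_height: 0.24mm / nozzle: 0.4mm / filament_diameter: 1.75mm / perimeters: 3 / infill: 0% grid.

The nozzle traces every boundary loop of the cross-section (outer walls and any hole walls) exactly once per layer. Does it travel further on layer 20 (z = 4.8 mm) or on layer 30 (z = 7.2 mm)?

Layer 20 (z = 4.8): the 6×23 cube contributes its full rectangle (perimeter 58.00 mm); the cube at (4.5, 4.5) does not reach this height (z outside [6.5, 13]); the cube at (12.5, 7.5) does not reach this height (z outside [9, 19]); Taking the union: only the 6×23 cube is present, so the union is just that shape — boundary = 58.00 mm. So its perimeter = 58.00 mm. Layer 30 (z = 7.2): the cube is present — its section is the full 6×23 rectangle (perimeter 58.00 mm); the 29×16 cube at (4.5, 4.5) contributes its full rectangle (perimeter 90.00 mm); the cube at (12.5, 7.5) does not reach this height (z outside [9, 19]); Taking the union: the regions partially overlap (shared area 24.00 mm²), so the edge portions inside another operand are dropped and the merged outline is re-measured after clipping — boundary = 113.00 mm. So its perimeter = 113.00 mm. Layer 30 is larger (113.00 vs 58.00 mm).

layer 30 (z = 7.2 mm)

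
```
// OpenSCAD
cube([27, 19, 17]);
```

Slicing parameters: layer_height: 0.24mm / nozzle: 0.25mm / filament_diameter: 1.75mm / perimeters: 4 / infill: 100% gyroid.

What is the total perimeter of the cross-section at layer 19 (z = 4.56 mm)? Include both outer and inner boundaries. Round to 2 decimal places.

At z = 4.56 mm: the cube (footprint 27×19) is included at this height (perimeter 92.00 mm). Overall, the cross-section is a single solid region. Total boundary length (outer) = 92.00 mm.

92.00 mm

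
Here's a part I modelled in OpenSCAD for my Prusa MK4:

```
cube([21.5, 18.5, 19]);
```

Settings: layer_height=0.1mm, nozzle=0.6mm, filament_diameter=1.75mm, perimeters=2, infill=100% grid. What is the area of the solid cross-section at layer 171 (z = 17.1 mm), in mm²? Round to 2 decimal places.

397.75 mm²

At z = 17.1 mm: the cube (footprint 21.5×18.5) is included at this height (area 397.75 mm²). Overall, the cross-section is a single solid region. Net area = 397.75 mm².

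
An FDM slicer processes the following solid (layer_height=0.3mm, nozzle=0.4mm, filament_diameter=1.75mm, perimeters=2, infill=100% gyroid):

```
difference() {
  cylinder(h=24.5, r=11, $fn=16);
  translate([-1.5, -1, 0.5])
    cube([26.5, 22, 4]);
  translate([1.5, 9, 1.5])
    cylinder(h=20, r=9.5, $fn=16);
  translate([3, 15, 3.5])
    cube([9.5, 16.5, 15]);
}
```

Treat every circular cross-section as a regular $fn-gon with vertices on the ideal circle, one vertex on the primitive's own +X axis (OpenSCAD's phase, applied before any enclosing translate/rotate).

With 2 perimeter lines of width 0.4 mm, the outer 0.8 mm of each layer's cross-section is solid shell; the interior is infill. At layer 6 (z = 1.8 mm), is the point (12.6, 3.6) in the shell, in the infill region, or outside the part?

outside

At z = 1.8 mm: the cylinder: section is a regular 16-gon, circumradius r=11; the cube at (-1.5, -1) is present — its section is the full 26.5×22 rectangle; the cylinder at (1.5, 9): section is a regular 16-gon, circumradius r=9.5; the cube at (3, 15) does not reach this height (z outside [3.5, 18.5]); After the difference (first − rest): starting from the r=11 cylinder, the 26.5×22 cube at (-1.5, -1) partially overlaps it — only the 121.29 mm² overlap (of its 583.00 mm²) is removed, clipping the outline; the r=9.5 cylinder at (1.5, 9) partially overlaps it — only the 45.12 mm² overlap (of its 276.30 mm²) is removed, clipping the outline — 1 connected region. Overall, the cross-section is a single solid region. The nearest boundary edge runs (-1.50, -1.00)→(10.80, -1.00); distance from the point to it = 4.94 mm. The point is not inside any of the regions above, so it lies outside the cross-section (4.94 mm from the nearest boundary).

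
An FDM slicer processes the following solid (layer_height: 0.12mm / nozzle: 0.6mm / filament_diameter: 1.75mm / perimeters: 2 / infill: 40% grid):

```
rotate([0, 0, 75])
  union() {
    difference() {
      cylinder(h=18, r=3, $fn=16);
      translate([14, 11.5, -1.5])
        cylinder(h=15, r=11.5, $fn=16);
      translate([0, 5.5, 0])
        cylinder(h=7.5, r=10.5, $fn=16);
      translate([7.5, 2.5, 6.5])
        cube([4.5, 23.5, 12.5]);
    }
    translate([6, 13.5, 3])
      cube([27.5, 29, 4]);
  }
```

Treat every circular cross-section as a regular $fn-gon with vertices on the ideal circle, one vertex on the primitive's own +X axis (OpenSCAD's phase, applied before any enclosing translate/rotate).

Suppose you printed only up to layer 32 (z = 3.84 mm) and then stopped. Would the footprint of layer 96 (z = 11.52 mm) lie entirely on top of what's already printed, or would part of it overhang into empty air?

part overhangs

Compare the two slices. At z = 3.84: the r=3 cylinder contributes a regular 16-gon of circumradius 3 (area = (16/2)·3.000²·sin(360°/16) = 27.55 mm²); the cylinder at (14, 11.5): section is a regular 16-gon, circumradius r=11.5 (area = (16/2)·11.500²·sin(360°/16) = 404.88 mm²); the cylinder at (0, 5.5): section is a regular 16-gon, circumradius r=10.5 (area = (16/2)·10.500²·sin(360°/16) = 337.53 mm²); the cube at (7.5, 2.5) does not reach this height (z outside [6.5, 19]); Taking the first minus the rest: starting from the r=3 cylinder (27.55 mm²), the r=11.5 cylinder at (14, 11.5) misses the remaining region (no effect); the r=10.5 cylinder at (0, 5.5) covers all of what remains (removes everything) — nothing remains; the cube at (6, 13.5) is present — its section is the full 27.5×29 rectangle (area 797.50 mm²); Merging all regions: only the 27.5×29 cube at (6, 13.5) is present, so the union is just that shape — area = 797.50 mm²; (rotated 75° about Z; rotation is an isometry so areas/perimeters/island counts are preserved). At z = 11.52: the r=3 cylinder contributes a regular 16-gon of circumradius 3 (area = (16/2)·3.000²·sin(360°/16) = 27.55 mm²); the cylinder at (14, 11.5): section is a regular 16-gon, circumradius r=11.5 (area = (16/2)·11.500²·sin(360°/16) = 404.88 mm²); the cylinder at (0, 5.5) is not intersected at this z (z outside [0, 7.5]); the cube at (7.5, 2.5) is present — its section is the full 4.5×23.5 rectangle (area 105.75 mm²); After the difference (first − rest): starting from the r=3 cylinder (27.55 mm²), the r=11.5 cylinder at (14, 11.5) misses the remaining region (no effect); the 4.5×23.5 cube at (7.5, 2.5) misses the remaining region (no effect) — area = 27.55 mm²; the cube at (6, 13.5) is absent (z outside [3, 7]); Taking the union: only that combined region is present, so the union is just that shape — area = 27.55 mm²; (rotated 75° about Z; rotation is an isometry so areas/perimeters/island counts are preserved). Checking containment: at z = 11.52 the cross-section extends beyond the z = 3.84 cross-section by about 27.55 mm².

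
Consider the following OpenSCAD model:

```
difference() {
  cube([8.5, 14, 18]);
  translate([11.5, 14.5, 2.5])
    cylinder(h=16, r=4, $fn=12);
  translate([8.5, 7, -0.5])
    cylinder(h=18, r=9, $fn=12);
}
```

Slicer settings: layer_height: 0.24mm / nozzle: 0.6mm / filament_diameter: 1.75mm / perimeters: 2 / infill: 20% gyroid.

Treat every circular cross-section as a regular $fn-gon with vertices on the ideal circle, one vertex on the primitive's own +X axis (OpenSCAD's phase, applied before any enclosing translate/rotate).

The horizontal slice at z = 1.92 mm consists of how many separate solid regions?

At z = 1.92 mm: the 8.5×14 cube contributes its full rectangle; the cylinder at (11.5, 14.5) is not intersected at this z (z outside [2.5, 18.5]); the r=9 cylinder at (8.5, 7) gives a regular 12-gon of circumradius 9 (constant along its height); After the difference (first − rest): starting from the 8.5×14 cube, the r=9 cylinder at (8.5, 7) partially overlaps it — only the 107.36 mm² overlap (of its 243.00 mm²) is removed, clipping the outline — 2 connected regions. The result has 2 disconnected regions.

2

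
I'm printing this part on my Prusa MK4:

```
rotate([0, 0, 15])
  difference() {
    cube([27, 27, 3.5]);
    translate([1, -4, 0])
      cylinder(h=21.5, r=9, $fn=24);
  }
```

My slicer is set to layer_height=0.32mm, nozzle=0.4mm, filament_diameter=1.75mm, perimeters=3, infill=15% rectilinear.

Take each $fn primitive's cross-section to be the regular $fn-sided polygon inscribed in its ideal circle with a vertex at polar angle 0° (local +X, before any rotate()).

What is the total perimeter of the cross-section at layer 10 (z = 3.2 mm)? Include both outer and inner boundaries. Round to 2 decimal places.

105.08 mm

At z = 3.2 mm: the 27×27 cube contributes its full rectangle (perimeter 108.00 mm); the r=9 cylinder at (1, -4) gives a regular 24-gon of circumradius 9 (constant along its height) (perimeter = 2·24·9.000·sin(180°/24) = 56.39 mm); Taking the first minus the rest: starting from the 27×27 cube, the r=9 cylinder at (1, -4) partially overlaps it — only the 33.27 mm² overlap (of its 251.57 mm²) is removed, clipping the outline — boundary = 105.08 mm; (whole slice rotated 15° about Z — lengths, areas and connectivity unchanged). Overall, the cross-section is a single solid region. Total boundary length (outer) = 105.08 mm.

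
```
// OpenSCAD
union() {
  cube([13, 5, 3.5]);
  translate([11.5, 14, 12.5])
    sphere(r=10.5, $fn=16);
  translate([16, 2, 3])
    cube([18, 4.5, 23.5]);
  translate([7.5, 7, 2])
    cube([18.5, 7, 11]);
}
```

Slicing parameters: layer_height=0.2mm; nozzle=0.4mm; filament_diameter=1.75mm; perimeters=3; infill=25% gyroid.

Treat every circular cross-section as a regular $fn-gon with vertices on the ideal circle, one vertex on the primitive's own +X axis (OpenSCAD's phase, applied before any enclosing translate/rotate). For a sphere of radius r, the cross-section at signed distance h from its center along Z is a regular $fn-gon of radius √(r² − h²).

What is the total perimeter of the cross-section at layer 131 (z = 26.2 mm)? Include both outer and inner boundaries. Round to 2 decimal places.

At z = 26.2 mm: the cube is not intersected at this z (z outside [0, 3.5]); the sphere at (11.5, 14) is absent (|z−center|=13.700 > r=10.5); the cube at (16, 2) is present — its section is the full 18×4.5 rectangle (perimeter 45.00 mm); the cube at (7.5, 7) is not intersected at this z (z outside [2, 13]); Taking the union: only the 18×4.5 cube at (16, 2) is present, so the union is just that shape — boundary = 45.00 mm. Overall, the cross-section is a single solid region. Total boundary length (outer) = 45.00 mm.

45.00 mm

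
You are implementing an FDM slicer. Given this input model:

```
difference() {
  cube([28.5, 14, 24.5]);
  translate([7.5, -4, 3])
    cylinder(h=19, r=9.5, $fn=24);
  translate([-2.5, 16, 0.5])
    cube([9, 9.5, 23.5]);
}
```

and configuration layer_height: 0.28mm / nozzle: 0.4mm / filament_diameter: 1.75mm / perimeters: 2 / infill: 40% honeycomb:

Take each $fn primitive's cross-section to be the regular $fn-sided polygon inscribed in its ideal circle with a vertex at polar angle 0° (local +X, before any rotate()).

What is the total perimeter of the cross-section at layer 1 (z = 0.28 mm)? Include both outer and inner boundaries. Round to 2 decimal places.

At z = 0.28 mm: the cube is present — its section is the full 28.5×14 rectangle (perimeter 85.00 mm); the cylinder at (7.5, -4) does not reach this height (z outside [3, 22]); the cube at (-2.5, 16) is not intersected at this z (z outside [0.5, 24]); After the difference (first − rest): none of the subtracted shapes is present at this height, so the 28.5×14 cube is unchanged — boundary = 85.00 mm. Overall, the cross-section is a single solid region. Total boundary length (outer) = 85.00 mm.

85.00 mm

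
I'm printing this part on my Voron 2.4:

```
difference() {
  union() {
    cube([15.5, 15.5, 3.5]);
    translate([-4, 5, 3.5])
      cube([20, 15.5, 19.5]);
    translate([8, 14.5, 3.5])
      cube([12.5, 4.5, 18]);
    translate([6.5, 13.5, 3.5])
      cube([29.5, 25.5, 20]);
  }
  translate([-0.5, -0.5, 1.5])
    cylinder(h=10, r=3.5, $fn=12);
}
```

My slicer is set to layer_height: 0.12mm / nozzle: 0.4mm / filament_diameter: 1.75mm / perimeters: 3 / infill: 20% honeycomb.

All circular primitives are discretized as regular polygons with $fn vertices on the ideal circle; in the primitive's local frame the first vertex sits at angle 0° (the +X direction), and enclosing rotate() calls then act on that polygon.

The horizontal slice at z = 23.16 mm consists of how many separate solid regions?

1

At z = 23.16 mm: the cube is not intersected at this z (z outside [0, 3.5]); the cube at (-4, 5) does not reach this height (z outside [3.5, 23]); the cube at (8, 14.5) is absent (z outside [3.5, 21.5]); the cube at (6.5, 13.5) (footprint 29.5×25.5) is included at this height; Taking the union: only the 29.5×25.5 cube at (6.5, 13.5) is present, so the union is just that shape — 1 connected region; the cylinder at (-0.5, -0.5) is absent (z outside [1.5, 11.5]); After the difference (first − rest): none of the subtracted shapes is present at this height, so the result so far is unchanged — 1 connected region. The result has 1 disconnected region.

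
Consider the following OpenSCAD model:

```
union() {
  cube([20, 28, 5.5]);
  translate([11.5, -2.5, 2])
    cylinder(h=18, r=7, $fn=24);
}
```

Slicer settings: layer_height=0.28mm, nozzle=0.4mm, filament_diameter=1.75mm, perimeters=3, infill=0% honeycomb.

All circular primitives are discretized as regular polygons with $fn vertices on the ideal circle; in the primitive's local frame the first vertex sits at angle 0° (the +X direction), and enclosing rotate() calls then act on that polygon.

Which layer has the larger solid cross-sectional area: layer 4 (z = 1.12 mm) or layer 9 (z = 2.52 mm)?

Layer 4 (z = 1.12): the cube is present — its section is the full 20×28 rectangle (area 560.00 mm²); the cylinder at (11.5, -2.5) is absent (z outside [2, 20]); Merging all regions: only the 20×28 cube is present, so the union is just that shape — area = 560.00 mm². So its area = 560.00 mm². Layer 9 (z = 2.52): the cube (footprint 20×28) is included at this height (area 560.00 mm²); the r=7 cylinder at (11.5, -2.5) contributes a regular 24-gon of circumradius 7 (area = (24/2)·7.000²·sin(360°/24) = 152.19 mm²); Taking the union: the regions partially overlap — summed areas 712.19 mm² minus the doubly-counted overlap 42.05 mm² gives 670.14 mm² — area = 670.14 mm². So its area = 670.14 mm². Layer 9 is larger (670.14 vs 560.00 mm²).

layer 9 (z = 2.52 mm)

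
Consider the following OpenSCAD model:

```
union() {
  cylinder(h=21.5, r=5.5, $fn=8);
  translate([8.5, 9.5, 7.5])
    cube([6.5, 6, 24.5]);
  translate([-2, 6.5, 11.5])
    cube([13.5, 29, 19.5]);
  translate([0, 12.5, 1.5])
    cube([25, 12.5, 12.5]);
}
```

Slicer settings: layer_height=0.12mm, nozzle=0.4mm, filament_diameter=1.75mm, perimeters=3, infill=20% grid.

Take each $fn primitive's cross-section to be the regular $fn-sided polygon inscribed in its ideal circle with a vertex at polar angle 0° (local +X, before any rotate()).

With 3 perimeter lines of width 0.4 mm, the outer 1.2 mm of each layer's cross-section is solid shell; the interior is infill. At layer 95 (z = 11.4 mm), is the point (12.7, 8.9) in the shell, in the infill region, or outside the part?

outside

At z = 11.4 mm: the r=5.5 cylinder gives a regular 8-gon of circumradius 5.5 (constant along its height); the cube at (8.5, 9.5) is present — its section is the full 6.5×6 rectangle; the cube at (-2, 6.5) is absent (z outside [11.5, 31]); the 25×12.5 cube at (0, 12.5) contributes its full rectangle; Taking the union: the regions partially overlap (shared area 19.50 mm²), so overlapping operands fuse into one piece — 2 connected regions. Overall, the cross-section has 2 separate islands. The nearest boundary edge runs (15.00, 9.50)→(8.50, 9.50); distance from the point to it = 0.60 mm. The point is not inside any of the regions above, so it lies outside the cross-section (0.60 mm from the nearest boundary).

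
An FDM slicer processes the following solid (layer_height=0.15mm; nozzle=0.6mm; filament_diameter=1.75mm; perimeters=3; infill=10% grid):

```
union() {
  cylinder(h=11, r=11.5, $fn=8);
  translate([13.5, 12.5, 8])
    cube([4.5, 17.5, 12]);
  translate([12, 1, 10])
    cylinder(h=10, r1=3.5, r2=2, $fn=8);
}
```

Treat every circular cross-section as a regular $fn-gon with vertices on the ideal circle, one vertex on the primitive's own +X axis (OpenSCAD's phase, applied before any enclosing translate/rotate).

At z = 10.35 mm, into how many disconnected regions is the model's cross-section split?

At z = 10.35 mm: the r=11.5 cylinder gives a regular 8-gon of circumradius 11.5 (constant along its height); the 4.5×17.5 cube at (13.5, 12.5) contributes its full rectangle; the cone at (12, 1): at t=0.035 of its height the radius interpolates to r₁+(r₂−r₁)t = 3.448, giving a regular 8-gon of that circumradius; Combining (union): the regions partially overlap (shared area 9.40 mm²), so overlapping operands fuse into one piece — 2 connected regions. The result has 2 disconnected regions.

2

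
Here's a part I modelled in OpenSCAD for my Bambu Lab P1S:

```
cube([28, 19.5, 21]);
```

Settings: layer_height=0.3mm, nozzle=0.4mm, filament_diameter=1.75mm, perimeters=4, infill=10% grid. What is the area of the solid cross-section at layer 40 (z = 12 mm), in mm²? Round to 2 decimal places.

546.00 mm²

At z = 12 mm: the 28×19.5 cube contributes its full rectangle (area 546.00 mm²). Overall, the cross-section is a single solid region. Net area = 546.00 mm².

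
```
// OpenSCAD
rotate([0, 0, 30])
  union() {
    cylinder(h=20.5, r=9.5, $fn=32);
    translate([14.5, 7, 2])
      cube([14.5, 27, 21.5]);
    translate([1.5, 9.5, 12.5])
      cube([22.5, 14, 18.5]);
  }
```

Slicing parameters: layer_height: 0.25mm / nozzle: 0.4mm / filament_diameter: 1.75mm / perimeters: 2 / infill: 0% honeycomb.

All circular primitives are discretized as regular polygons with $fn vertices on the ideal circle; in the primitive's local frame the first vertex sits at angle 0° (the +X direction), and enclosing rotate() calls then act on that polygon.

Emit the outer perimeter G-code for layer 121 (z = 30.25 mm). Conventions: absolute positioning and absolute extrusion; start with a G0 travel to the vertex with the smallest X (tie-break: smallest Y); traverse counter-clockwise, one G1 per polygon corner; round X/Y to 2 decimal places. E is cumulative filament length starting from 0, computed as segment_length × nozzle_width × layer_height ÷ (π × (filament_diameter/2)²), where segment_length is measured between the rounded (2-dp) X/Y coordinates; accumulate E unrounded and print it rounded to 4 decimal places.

G0 X-10.45 Y21.10 Z30.25
G1 X-3.45 Y8.98 E0.5819
G1 X16.03 Y20.23 E1.5171
G1 X9.03 Y32.35 E2.0990
G1 X-10.45 Y21.10 E3.0343

At z = 30.25 mm: the cylinder is not intersected at this z (z outside [0, 20.5]); the cube at (14.5, 7) is absent (z outside [2, 23.5]); the 22.5×14 cube at (1.5, 9.5) contributes its full rectangle; Taking the union: only the 22.5×14 cube at (1.5, 9.5) is present, so the union is just that shape — 1 connected region; (rotated 30° about Z; rotation is an isometry so areas/perimeters/island counts are preserved). The outline is a single polygon with 4 vertices. Extrusion per mm of travel: 0.4 × 0.25 / (π × 0.875²) = 0.041575. Accumulating E over each segment gives final E = 3.0343.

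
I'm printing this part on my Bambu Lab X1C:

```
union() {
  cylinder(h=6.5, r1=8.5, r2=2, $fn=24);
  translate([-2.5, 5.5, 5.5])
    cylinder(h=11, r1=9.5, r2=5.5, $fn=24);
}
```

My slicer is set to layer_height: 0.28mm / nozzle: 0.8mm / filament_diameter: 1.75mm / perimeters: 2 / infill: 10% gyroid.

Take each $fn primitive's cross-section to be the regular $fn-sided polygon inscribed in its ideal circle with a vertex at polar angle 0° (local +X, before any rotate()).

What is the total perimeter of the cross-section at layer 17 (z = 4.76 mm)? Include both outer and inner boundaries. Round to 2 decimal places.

23.43 mm

At z = 4.76 mm: the cone (r1=8.5→r2=2) has section circumradius 3.740 here — a regular 24-gon (perimeter = 2·24·3.740·sin(180°/24) = 23.43 mm); the cone at (-2.5, 5.5) is not intersected at this z (z outside [5.5, 16.5]); Combining (union): only the cone is present, so the union is just that shape — boundary = 23.43 mm. Overall, the cross-section is a single solid region. Total boundary length (outer) = 23.43 mm.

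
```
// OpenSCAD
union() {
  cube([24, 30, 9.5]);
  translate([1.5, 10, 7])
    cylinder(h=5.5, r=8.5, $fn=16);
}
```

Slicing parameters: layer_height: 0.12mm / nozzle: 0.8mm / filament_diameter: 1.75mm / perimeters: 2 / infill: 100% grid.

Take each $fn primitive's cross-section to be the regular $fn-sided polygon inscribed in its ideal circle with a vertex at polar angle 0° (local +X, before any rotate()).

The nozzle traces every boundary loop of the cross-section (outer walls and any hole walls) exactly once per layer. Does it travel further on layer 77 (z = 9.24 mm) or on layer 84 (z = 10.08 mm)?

layer 77 (z = 9.24 mm)

Layer 77 (z = 9.24): the cube (footprint 24×30) is included at this height (perimeter 108.00 mm); the cylinder at (1.5, 10): section is a regular 16-gon, circumradius r=8.5 (perimeter = 2·16·8.500·sin(180°/16) = 53.06 mm); Taking the union: the regions partially overlap (shared area 135.65 mm²), so the edge portions inside another operand are dropped and the merged outline is re-measured after clipping — boundary = 115.07 mm. So its perimeter = 115.07 mm. Layer 84 (z = 10.08): the cube does not reach this height (z outside [0, 9.5]); the r=8.5 cylinder at (1.5, 10) contributes a regular 16-gon of circumradius 8.5 (perimeter = 2·16·8.500·sin(180°/16) = 53.06 mm); Combining (union): only the r=8.5 cylinder at (1.5, 10) is present, so the union is just that shape — boundary = 53.06 mm. So its perimeter = 53.06 mm. Layer 77 is larger (115.07 vs 53.06 mm).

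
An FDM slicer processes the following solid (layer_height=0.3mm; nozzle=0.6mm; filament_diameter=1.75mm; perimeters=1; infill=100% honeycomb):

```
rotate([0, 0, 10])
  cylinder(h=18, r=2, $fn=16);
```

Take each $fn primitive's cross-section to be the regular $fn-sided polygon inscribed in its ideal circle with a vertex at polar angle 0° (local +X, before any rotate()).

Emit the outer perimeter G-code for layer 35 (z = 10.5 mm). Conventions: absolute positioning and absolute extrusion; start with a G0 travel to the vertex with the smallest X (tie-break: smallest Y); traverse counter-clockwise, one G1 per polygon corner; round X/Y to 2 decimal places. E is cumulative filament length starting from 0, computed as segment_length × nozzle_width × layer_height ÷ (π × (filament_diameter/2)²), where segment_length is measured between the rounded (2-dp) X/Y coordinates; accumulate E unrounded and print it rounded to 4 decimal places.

At z = 10.5 mm: the r=2 cylinder gives a regular 16-gon of circumradius 2 (constant along its height); (rotated 10° about Z; rotation is an isometry so areas/perimeters/island counts are preserved). The outline is a single polygon with 16 vertices. Extrusion per mm of travel: 0.6 × 0.3 / (π × 0.875²) = 0.074835. Accumulating E over each segment gives final E = 0.9345.

G0 X-1.97 Y-0.35 Z10.50
G1 X-1.69 Y-1.07 E0.0578
G1 X-1.15 Y-1.64 E0.1166
G1 X-0.43 Y-1.95 E0.1752
G1 X0.35 Y-1.97 E0.2336
G1 X1.07 Y-1.69 E0.2914
G1 X1.64 Y-1.15 E0.3502
G1 X1.95 Y-0.43 E0.4089
G1 X1.97 Y0.35 E0.4673
G1 X1.69 Y1.07 E0.5251
G1 X1.15 Y1.64 E0.5838
G1 X0.43 Y1.95 E0.6425
G1 X-0.35 Y1.97 E0.7009
G1 X-1.07 Y1.69 E0.7587
G1 X-1.64 Y1.15 E0.8174
G1 X-1.95 Y0.43 E0.8761
G1 X-1.97 Y-0.35 E0.9345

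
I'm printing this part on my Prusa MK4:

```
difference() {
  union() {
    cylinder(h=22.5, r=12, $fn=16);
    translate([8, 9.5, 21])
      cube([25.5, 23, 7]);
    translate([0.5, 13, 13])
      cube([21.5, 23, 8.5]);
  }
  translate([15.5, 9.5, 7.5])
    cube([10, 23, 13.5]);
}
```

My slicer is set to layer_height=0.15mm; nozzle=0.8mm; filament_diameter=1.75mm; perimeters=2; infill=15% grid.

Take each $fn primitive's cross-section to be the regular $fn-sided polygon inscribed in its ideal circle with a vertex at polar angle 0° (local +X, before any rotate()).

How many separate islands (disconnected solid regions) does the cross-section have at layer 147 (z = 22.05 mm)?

At z = 22.05 mm: the cylinder: section is a regular 16-gon, circumradius r=12; the cube at (8, 9.5) (footprint 25.5×23) is included at this height; the cube at (0.5, 13) is not intersected at this z (z outside [13, 21.5]); Merging all regions: the 2 present regions are separate (no shared area or edge), so areas and boundary lengths simply add and each stays a separate island — 2 connected regions; the cube at (15.5, 9.5) does not reach this height (z outside [7.5, 21]); Subtracting the remaining from the first: none of the subtracted shapes is present at this height, so the result so far is unchanged — 2 connected regions. Overall, the cross-section has 2 separate islands. Island count = 2.

2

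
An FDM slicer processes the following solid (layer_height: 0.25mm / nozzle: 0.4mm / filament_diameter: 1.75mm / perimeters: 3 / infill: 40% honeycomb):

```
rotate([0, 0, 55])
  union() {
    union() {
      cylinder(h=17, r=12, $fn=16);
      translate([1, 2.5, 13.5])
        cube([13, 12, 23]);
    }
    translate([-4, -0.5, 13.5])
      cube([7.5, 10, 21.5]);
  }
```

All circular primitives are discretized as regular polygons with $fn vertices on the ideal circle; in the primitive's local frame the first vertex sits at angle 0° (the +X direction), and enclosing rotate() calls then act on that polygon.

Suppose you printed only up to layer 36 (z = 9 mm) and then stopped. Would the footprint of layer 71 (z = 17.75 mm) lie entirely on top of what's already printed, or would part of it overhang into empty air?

Compare the two slices. At z = 9: the r=12 cylinder gives a regular 16-gon of circumradius 12 (constant along its height) (area = (16/2)·12.000²·sin(360°/16) = 440.85 mm²); the cube at (1, 2.5) does not reach this height (z outside [13.5, 36.5]); Merging all regions: only the r=12 cylinder is present, so the union is just that shape — area = 440.85 mm²; the cube at (-4, -0.5) does not reach this height (z outside [13.5, 35]); Taking the union: only that combined region is present, so the union is just that shape — area = 440.85 mm²; (whole slice rotated 55° about Z — lengths, areas and connectivity unchanged). At z = 17.75: the cylinder is not intersected at this z (z outside [0, 17]); the 13×12 cube at (1, 2.5) contributes its full rectangle (area 156.00 mm²); Merging all regions: only the 13×12 cube at (1, 2.5) is present, so the union is just that shape — area = 156.00 mm²; the cube at (-4, -0.5) (footprint 7.5×10) is included at this height (area 75.00 mm²); Combining (union): the regions partially overlap — summed areas 231.00 mm² minus the doubly-counted overlap 17.50 mm² gives 213.50 mm² — area = 213.50 mm²; (rotated 55° about Z; rotation is an isometry so areas/perimeters/island counts are preserved). Checking containment: at z = 17.75 the cross-section extends beyond the z = 9 cross-section by about 84.57 mm².

part overhangs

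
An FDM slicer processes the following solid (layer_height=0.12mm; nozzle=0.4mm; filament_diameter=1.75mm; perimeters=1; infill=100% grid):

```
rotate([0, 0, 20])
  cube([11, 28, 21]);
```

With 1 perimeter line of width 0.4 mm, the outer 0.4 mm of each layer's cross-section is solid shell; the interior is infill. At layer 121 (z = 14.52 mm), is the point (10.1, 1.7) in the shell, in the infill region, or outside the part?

outside

At z = 14.52 mm: the 11×28 cube contributes its full rectangle; (whole slice rotated 20° about Z — lengths, areas and connectivity unchanged). Overall, the cross-section is a single solid region. Undo the 20° rotation: the query point maps to (10.072, -1.857) in the un-rotated model frame. The nearest boundary edge runs (0.00, 0.00)→(11.00, 0.00); distance from the point to it = 1.86 mm. The point is not inside any of the regions above, so it lies outside the cross-section (1.86 mm from the nearest boundary).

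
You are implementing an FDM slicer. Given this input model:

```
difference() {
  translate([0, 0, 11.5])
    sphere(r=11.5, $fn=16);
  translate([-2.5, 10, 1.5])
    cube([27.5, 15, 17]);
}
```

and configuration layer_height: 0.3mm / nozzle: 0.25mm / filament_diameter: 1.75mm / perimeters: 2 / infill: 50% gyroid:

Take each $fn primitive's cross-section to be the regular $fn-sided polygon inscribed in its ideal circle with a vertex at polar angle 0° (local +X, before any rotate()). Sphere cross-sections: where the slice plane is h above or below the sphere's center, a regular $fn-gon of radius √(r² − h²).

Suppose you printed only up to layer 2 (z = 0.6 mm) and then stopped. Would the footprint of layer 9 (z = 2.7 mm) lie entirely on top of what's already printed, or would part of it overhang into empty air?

part overhangs

Compare the two slices. At z = 0.6: the r=11.5 sphere slices to a regular 16-gon of circumradius 3.666 (√(r²−h²) with h=10.9 from center) (area = (16/2)·3.666²·sin(360°/16) = 41.15 mm²); the cube at (-2.5, 10) is absent (z outside [1.5, 18.5]); Taking the first minus the rest: none of the subtracted shapes is present at this height, so the r=11.5 sphere is unchanged — area = 41.15 mm². At z = 2.7: the r=11.5 sphere slices to a regular 16-gon of circumradius 7.403 (√(r²−h²) with h=8.8 from center) (area = (16/2)·7.403²·sin(360°/16) = 167.80 mm²); the cube at (-2.5, 10) is present — its section is the full 27.5×15 rectangle (area 412.50 mm²); Taking the first minus the rest: starting from the r=11.5 sphere (167.80 mm²), the 27.5×15 cube at (-2.5, 10) misses the remaining region (no effect) — area = 167.80 mm². Checking containment: at z = 2.7 the cross-section extends beyond the z = 0.6 cross-section by about 126.65 mm².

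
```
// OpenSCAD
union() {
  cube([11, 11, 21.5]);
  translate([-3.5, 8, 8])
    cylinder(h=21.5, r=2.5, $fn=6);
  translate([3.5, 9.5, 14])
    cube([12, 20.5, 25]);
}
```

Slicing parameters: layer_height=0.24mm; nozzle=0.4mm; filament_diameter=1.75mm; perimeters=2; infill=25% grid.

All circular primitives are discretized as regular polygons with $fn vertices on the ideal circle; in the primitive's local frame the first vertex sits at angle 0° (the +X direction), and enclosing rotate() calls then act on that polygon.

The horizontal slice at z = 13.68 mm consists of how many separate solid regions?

2

At z = 13.68 mm: the 11×11 cube contributes its full rectangle; the r=2.5 cylinder at (-3.5, 8) gives a regular 6-gon of circumradius 2.5 (constant along its height); the cube at (3.5, 9.5) is not intersected at this z (z outside [14, 39]); Taking the union: the 2 present regions are separate (no shared area or edge), so areas and boundary lengths simply add and each stays a separate island — 2 connected regions. The result has 2 disconnected regions.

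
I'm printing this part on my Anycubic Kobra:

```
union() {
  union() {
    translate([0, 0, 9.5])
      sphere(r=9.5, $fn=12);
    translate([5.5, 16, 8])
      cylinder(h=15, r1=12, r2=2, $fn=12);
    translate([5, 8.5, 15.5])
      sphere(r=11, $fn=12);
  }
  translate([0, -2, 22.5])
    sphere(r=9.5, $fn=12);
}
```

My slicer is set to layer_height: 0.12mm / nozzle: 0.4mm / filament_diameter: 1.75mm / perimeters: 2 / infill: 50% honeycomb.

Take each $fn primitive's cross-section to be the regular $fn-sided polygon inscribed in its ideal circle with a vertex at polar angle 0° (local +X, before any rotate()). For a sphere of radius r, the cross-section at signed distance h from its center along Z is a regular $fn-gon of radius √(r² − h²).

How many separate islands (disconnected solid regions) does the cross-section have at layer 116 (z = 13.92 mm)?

1

At z = 13.92 mm: the sphere: section is a regular 12-gon, circumradius = √(r²−h²) = √(9.5²−4.42²) = 8.409; the cone at (5.5, 16) contributes a regular 12-gon of circumradius 8.053 (interpolated between r1=12 and r2=2 at t=0.395); the sphere at (5, 8.5): section is a regular 12-gon, circumradius = √(r²−h²) = √(11²−1.58²) = 10.886; Merging all regions: the regions partially overlap (shared area 229.71 mm²), so overlapping operands fuse into one piece — 1 connected region; the r=9.5 sphere at (0, -2) slices to a regular 12-gon of circumradius 4.078 (√(r²−h²) with h=8.58 from center); Merging all regions: the r=9.5 sphere at (0, -2) lies entirely inside the result so far, so the union is just the result so far — 1 connected region. Overall, the cross-section is a single solid region. Island count = 1.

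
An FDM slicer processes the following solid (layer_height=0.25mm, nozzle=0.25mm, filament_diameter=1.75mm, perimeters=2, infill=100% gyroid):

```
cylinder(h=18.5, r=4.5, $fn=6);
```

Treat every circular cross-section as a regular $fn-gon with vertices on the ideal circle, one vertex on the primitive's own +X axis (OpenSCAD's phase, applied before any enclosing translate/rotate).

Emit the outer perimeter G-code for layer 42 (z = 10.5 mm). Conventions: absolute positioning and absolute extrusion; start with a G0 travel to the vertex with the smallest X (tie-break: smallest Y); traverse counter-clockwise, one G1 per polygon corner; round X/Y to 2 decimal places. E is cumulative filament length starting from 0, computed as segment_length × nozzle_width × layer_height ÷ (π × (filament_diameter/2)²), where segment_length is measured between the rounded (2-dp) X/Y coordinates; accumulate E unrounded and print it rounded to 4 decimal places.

G0 X-4.50 Y0.00 Z10.50
G1 X-2.25 Y-3.90 E0.1170
G1 X2.25 Y-3.90 E0.2339
G1 X4.50 Y0.00 E0.3509
G1 X2.25 Y3.90 E0.4679
G1 X-2.25 Y3.90 E0.5848
G1 X-4.50 Y0.00 E0.7018

At z = 10.5 mm: the cylinder: section is a regular 6-gon, circumradius r=4.5. The outline is a single polygon with 6 vertices. Extrusion per mm of travel: 0.25 × 0.25 / (π × 0.875²) = 0.025984. Accumulating E over each segment gives final E = 0.7018.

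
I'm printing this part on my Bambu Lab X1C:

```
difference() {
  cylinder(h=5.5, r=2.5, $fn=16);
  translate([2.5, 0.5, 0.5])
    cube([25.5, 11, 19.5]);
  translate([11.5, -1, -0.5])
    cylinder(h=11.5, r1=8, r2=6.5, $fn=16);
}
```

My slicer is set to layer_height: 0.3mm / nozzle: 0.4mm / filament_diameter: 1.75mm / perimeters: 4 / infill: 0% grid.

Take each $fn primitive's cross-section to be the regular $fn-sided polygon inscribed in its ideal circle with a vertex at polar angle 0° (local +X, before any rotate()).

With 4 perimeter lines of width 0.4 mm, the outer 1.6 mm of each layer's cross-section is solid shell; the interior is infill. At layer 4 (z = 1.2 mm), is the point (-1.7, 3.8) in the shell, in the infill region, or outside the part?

At z = 1.2 mm: the r=2.5 cylinder contributes a regular 16-gon of circumradius 2.5; the 25.5×11 cube at (2.5, 0.5) contributes its full rectangle; the cone at (11.5, -1) (r1=8→r2=6.5) has section circumradius 7.778 here — a regular 16-gon; Subtracting the remaining from the first: starting from the r=2.5 cylinder, the 25.5×11 cube at (2.5, 0.5) misses the remaining region (no effect); the cone at (11.5, -1) misses the remaining region (no effect) — 1 connected region. Overall, the cross-section is a single solid region. The nearest boundary edge runs (-1.77, 1.77)→(-0.96, 2.31); distance from the point to it = 1.67 mm. The point is not inside any of the regions above, so it lies outside the cross-section (1.67 mm from the nearest boundary).

outside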